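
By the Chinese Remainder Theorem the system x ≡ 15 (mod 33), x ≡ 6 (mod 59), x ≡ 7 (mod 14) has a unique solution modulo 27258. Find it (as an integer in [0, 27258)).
x ≡ 9387 (mod 27258); the representative in [0, 27258) is 9387

The moduli 33, 59, 14 are pairwise coprime, so by the CRT there is a unique solution mod 33·59·14 = 27258.
Solve by successive substitution. Start with x ≡ 15 (mod 33).
  Combine with x ≡ 6 (mod 59): write x = 15 + 33·t and require 15 + 33·t ≡ 6 (mod 59), i.e. 33·t ≡ 6 − 15 ≡ 50 (mod 59). Since 33^(−1) ≡ 34 (mod 59), t ≡ 34·50 ≡ 48 (mod 59). So x ≡ 15 + 33·48 = 1599 (mod 1947).
  Combine with x ≡ 7 (mod 14): write x = 1599 + 1947·t and require 1599 + 1947·t ≡ 7 (mod 14), i.e. 1947·t ≡ 7 − 1599 ≡ 4 (mod 14). Since 1947^(−1) ≡ 1 (mod 14) (1947 ≡ 1 (mod 14)), t ≡ 1·4 ≡ 4 (mod 14). So x ≡ 1599 + 1947·4 = 9387 (mod 27258).
Unique solution in [0, 27258): x = 9387.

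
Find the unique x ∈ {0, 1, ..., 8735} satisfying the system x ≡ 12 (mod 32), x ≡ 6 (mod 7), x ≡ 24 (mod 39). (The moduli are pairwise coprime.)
The moduli 32, 7, 39 are pairwise coprime, so by the CRT there is a unique solution mod 32·7·39 = 8736.
Solve by successive substitution. Start with x ≡ 12 (mod 32).
  Combine with x ≡ 6 (mod 7): write x = 12 + 32·t and require 12 + 32·t ≡ 6 (mod 7), i.e. 32·t ≡ 6 − 12 ≡ 1 (mod 7). Since 32^(−1) ≡ 2 (mod 7) (32 ≡ 4 (mod 7)), t ≡ 2·1 ≡ 2 (mod 7). So x ≡ 12 + 32·2 = 76 (mod 224).
  Combine with x ≡ 24 (mod 39): write x = 76 + 224·t and require 76 + 224·t ≡ 24 (mod 39), i.e. 224·t ≡ 24 − 76 ≡ 26 (mod 39). Since 224^(−1) ≡ 35 (mod 39) (224 ≡ 29 (mod 39)), t ≡ 35·26 ≡ 13 (mod 39). So x ≡ 76 + 224·13 = 2988 (mod 8736).
Unique solution in [0, 8736): x = 2988.

Final answer: x ≡ 2988 (mod 8736); the representative in [0, 8736) is 2988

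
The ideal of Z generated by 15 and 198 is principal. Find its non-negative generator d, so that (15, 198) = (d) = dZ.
In the PID Z, (a, b) is generated by gcd(a, b). Compute gcd(198, 15) with the extended Euclidean algorithm, tracking rows (r, s, t) with s·198 + t·15 = r:
  row A: (198, 1, 0)   [1·198 + 0·15 = 198]
  row B: (15, 0, 1)   [0·198 + 1·15 = 15]
  198 = 13·15 + 3   → row C = row A − 13·row B = (3, 1, −13)   [check: 1·198 − 13·15 = 3]
  15 = 5·3 + 0   → remainder 0, stop. gcd = 3 (last nonzero row C).
So gcd(15, 198) = 3, with Bézout identity 1·198 − 13·15 = 3. Containment (⊇): the Bézout identity exhibits 3 as an element of (15, 198), giving (3) ⊆ (15, 198). Containment (⊆): since 3 | 15 and 3 | 198 (15 = 3·5, 198 = 3·66), every Z-linear combination of 15 and 198 is divisible by 3, so (15, 198) ⊆ (3). Therefore (15, 198) = (3), d = 3.

Final answer: (15, 198) = (3); d = 3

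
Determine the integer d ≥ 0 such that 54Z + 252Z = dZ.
(54, 252) = (18); d = 18

In the PID Z, (a, b) is generated by gcd(a, b). Compute gcd(252, 54) with the extended Euclidean algorithm, tracking rows (r, s, t) with s·252 + t·54 = r:
  row A: (252, 1, 0)   [1·252 + 0·54 = 252]
  row B: (54, 0, 1)   [0·252 + 1·54 = 54]
  252 = 4·54 + 36   → row C = row A − 4·row B = (36, 1, −4)   [check: 1·252 − 4·54 = 36]
  54 = 1·36 + 18   → row D = row B − 1·row C = (18, −1, 5)   [check: −1·252 + 5·54 = 18]
  36 = 2·18 + 0   → remainder 0, stop. gcd = 18 (last nonzero row D).
So gcd(54, 252) = 18, with Bézout identity −1·252 + 5·54 = 18. Containment (⊇): the Bézout identity exhibits 18 as an element of (54, 252), giving (18) ⊆ (54, 252). Containment (⊆): since 18 | 54 and 18 | 252 (54 = 18·3, 252 = 18·14), every Z-linear combination of 54 and 252 is divisible by 18, so (54, 252) ⊆ (18). Therefore (54, 252) = (18), d = 18.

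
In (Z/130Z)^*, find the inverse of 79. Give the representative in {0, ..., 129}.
79^(−1) ≡ 79 (mod 130)

Apply the extended Euclidean algorithm to (130, 79), tracking rows (r, s, t) with s·130 + t·79 = r. Each division r_prev = q·r_cur + r_new produces the new row as (previous row) − q·(current row):
  row A: (130, 1, 0)   [1·130 + 0·79 = 130]
  row B: (79, 0, 1)   [0·130 + 1·79 = 79]
  130 = 1·79 + 51   → row C = row A − 1·row B = (51, 1, −1)   [check: 1·130 − 1·79 = 51]
  79 = 1·51 + 28   → row D = row B − 1·row C = (28, −1, 2)   [check: −1·130 + 2·79 = 28]
  51 = 1·28 + 23   → row E = row C − 1·row D = (23, 2, −3)   [check: 2·130 − 3·79 = 23]
  28 = 1·23 + 5   → row F = row D − 1·row E = (5, −3, 5)   [check: −3·130 + 5·79 = 5]
  23 = 4·5 + 3   → row G = row E − 4·row F = (3, 14, −23)   [check: 14·130 − 23·79 = 3]
  5 = 1·3 + 2   → row H = row F − 1·row G = (2, −17, 28)   [check: −17·130 + 28·79 = 2]
  3 = 1·2 + 1   → row I = row G − 1·row H = (1, 31, −51)   [check: 31·130 − 51·79 = 1]
  2 = 2·1 + 0   → remainder 0, stop. gcd = 1 (last nonzero row I).
The gcd is 1, so 79 is invertible mod 130. The last nonzero row gives 31·130 − 51·79 = 1, so t = −51. So 79^(−1) ≡ −51 ≡ 79 (mod 130). Verify: 79 · 79 = 6241 ≡ 1 (mod 130). ✓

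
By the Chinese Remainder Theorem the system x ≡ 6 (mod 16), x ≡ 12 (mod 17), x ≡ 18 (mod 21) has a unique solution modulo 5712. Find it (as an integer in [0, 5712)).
The moduli 16, 17, 21 are pairwise coprime, so by the CRT there is a unique solution mod 16·17·21 = 5712.
Solve by successive substitution. Start with x ≡ 6 (mod 16).
  Combine with x ≡ 12 (mod 17): write x = 6 + 16·t and require 6 + 16·t ≡ 12 (mod 17), i.e. 16·t ≡ 12 − 6 ≡ 6 (mod 17). Since 16^(−1) ≡ 16 (mod 17), t ≡ 16·6 ≡ 11 (mod 17). So x ≡ 6 + 16·11 = 182 (mod 272).
  Combine with x ≡ 18 (mod 21): write x = 182 + 272·t and require 182 + 272·t ≡ 18 (mod 21), i.e. 272·t ≡ 18 − 182 ≡ 4 (mod 21). Since 272^(−1) ≡ 20 (mod 21) (272 ≡ 20 (mod 21)), t ≡ 20·4 ≡ 17 (mod 21). So x ≡ 182 + 272·17 = 4806 (mod 5712).
Unique solution in [0, 5712): x = 4806.

Final answer: x ≡ 4806 (mod 5712); the representative in [0, 5712) is 4806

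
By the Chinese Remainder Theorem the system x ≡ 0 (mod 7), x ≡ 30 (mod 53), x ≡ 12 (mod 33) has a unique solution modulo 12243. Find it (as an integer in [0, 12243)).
The moduli 7, 53, 33 are pairwise coprime, so by the CRT there is a unique solution mod 7·53·33 = 12243.
Solve by successive substitution. Start with x ≡ 0 (mod 7).
  Combine with x ≡ 30 (mod 53): write x = 7·t and require 7·t ≡ 30 (mod 53). Since 7^(−1) ≡ 38 (mod 53), t ≡ 38·30 ≡ 27 (mod 53). So x ≡ 7·27 = 189 (mod 371).
  Combine with x ≡ 12 (mod 33): write x = 189 + 371·t and require 189 + 371·t ≡ 12 (mod 33), i.e. 371·t ≡ 12 − 189 ≡ 21 (mod 33). Since 371^(−1) ≡ 29 (mod 33) (371 ≡ 8 (mod 33)), t ≡ 29·21 ≡ 15 (mod 33). So x ≡ 189 + 371·15 = 5754 (mod 12243).
Unique solution in [0, 12243): x = 5754.

Final answer: x ≡ 5754 (mod 12243); the representative in [0, 12243) is 5754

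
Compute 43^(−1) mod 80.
Apply the extended Euclidean algorithm to (80, 43), tracking rows (r, s, t) with s·80 + t·43 = r. Each division r_prev = q·r_cur + r_new produces the new row as (previous row) − q·(current row):
  row A: (80, 1, 0)   [1·80 + 0·43 = 80]
  row B: (43, 0, 1)   [0·80 + 1·43 = 43]
  80 = 1·43 + 37   → row C = row A − 1·row B = (37, 1, −1)   [check: 1·80 − 1·43 = 37]
  43 = 1·37 + 6   → row D = row B − 1·row C = (6, −1, 2)   [check: −1·80 + 2·43 = 6]
  37 = 6·6 + 1   → row E = row C − 6·row D = (1, 7, −13)   [check: 7·80 − 13·43 = 1]
  6 = 6·1 + 0   → remainder 0, stop. gcd = 1 (last nonzero row E).
The gcd is 1, so 43 is invertible mod 80. The last nonzero row gives 7·80 − 13·43 = 1, so t = −13. So 43^(−1) ≡ −13 ≡ 67 (mod 80). Verify: 43 · 67 = 2881 ≡ 1 (mod 80). ✓

Final answer: 43^(−1) ≡ 67 (mod 80)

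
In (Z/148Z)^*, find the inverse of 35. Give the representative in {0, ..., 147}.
35^(−1) ≡ 55 (mod 148)

Apply the extended Euclidean algorithm to (148, 35), tracking rows (r, s, t) with s·148 + t·35 = r. Each division r_prev = q·r_cur + r_new produces the new row as (previous row) − q·(current row):
  row A: (148, 1, 0)   [1·148 + 0·35 = 148]
  row B: (35, 0, 1)   [0·148 + 1·35 = 35]
  148 = 4·35 + 8   → row C = row A − 4·row B = (8, 1, −4)   [check: 1·148 − 4·35 = 8]
  35 = 4·8 + 3   → row D = row B − 4·row C = (3, −4, 17)   [check: −4·148 + 17·35 = 3]
  8 = 2·3 + 2   → row E = row C − 2·row D = (2, 9, −38)   [check: 9·148 − 38·35 = 2]
  3 = 1·2 + 1   → row F = row D − 1·row E = (1, −13, 55)   [check: −13·148 + 55·35 = 1]
  2 = 2·1 + 0   → remainder 0, stop. gcd = 1 (last nonzero row F).
The gcd is 1, so 35 is invertible mod 148. The last nonzero row gives −13·148 + 55·35 = 1, so t = 55. So 35^(−1) ≡ 55 (mod 148). Verify: 35 · 55 = 1925 ≡ 1 (mod 148). ✓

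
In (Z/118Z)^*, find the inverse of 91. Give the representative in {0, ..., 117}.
Apply the extended Euclidean algorithm to (118, 91), tracking rows (r, s, t) with s·118 + t·91 = r. Each division r_prev = q·r_cur + r_new produces the new row as (previous row) − q·(current row):
  row A: (118, 1, 0)   [1·118 + 0·91 = 118]
  row B: (91, 0, 1)   [0·118 + 1·91 = 91]
  118 = 1·91 + 27   → row C = row A − 1·row B = (27, 1, −1)   [check: 1·118 − 1·91 = 27]
  91 = 3·27 + 10   → row D = row B − 3·row C = (10, −3, 4)   [check: −3·118 + 4·91 = 10]
  27 = 2·10 + 7   → row E = row C − 2·row D = (7, 7, −9)   [check: 7·118 − 9·91 = 7]
  10 = 1·7 + 3   → row F = row D − 1·row E = (3, −10, 13)   [check: −10·118 + 13·91 = 3]
  7 = 2·3 + 1   → row G = row E − 2·row F = (1, 27, −35)   [check: 27·118 − 35·91 = 1]
  3 = 3·1 + 0   → remainder 0, stop. gcd = 1 (last nonzero row G).
The gcd is 1, so 91 is invertible mod 118. The last nonzero row gives 27·118 − 35·91 = 1, so t = −35. So 91^(−1) ≡ −35 ≡ 83 (mod 118). Verify: 91 · 83 = 7553 ≡ 1 (mod 118). ✓

Final answer: 91^(−1) ≡ 83 (mod 118)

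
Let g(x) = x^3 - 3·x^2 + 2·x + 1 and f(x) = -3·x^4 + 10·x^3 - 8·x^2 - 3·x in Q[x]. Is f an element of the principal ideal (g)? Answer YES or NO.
In Q[x] the ideal (g) consists of all multiples of g, so f ∈ (g) iff g | f, i.e. iff the remainder of f on division by g is 0. Divide f by g (g is monic, so eliminate the leading term of the running remainder at each step):
  leading term -3·x^4: subtract (-3·x)·g(x) = -3·x^4 + 9·x^3 - 6·x^2 - 3·x, leaving x^3 - 2·x^2
  leading term x^3: subtract (1)·g(x) = x^3 - 3·x^2 + 2·x + 1, leaving x^2 - 2·x - 1
The remainder r(x) = x^2 - 2·x - 1 ≠ 0 (and deg r < deg g), so g ∤ f, i.e. f ∉ (g).

Final answer: NO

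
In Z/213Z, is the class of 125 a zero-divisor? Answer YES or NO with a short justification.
gcd(125, 213) = 1, so 125 is a unit in Z/213Z (it has a multiplicative inverse). A unit cannot be a zero-divisor: if 125·b ≡ 0 then multiplying both sides by 125^(−1) gives b ≡ 0. So 125 is not a zero-divisor.

Final answer: NO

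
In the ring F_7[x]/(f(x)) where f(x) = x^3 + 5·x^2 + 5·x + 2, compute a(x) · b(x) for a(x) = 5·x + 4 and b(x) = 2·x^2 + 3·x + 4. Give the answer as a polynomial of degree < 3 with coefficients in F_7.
Multiply as integer polynomials: a · b = 10·x^3 + 23·x^2 + 32·x + 16. Reducing coefficients mod 7: a · b ≡ 3·x^3 + 2·x^2 + 4·x + 2. Now divide by f(x) = x^3 + 5·x^2 + 5·x + 2 in F_7[x], eliminating the leading term at each step:
  leading term 3·x^3: subtract (3)·f(x) = 3·x^3 + x^2 + x + 6, leaving x^2 + 3·x + 3 (coefficients mod 7)
The degree is now < 3, so this is the remainder. Hence a · b ≡ x^2 + 3·x + 3 in F_7[x]/(f).

Final answer: a · b ≡ x^2 + 3·x + 3 (mod f(x))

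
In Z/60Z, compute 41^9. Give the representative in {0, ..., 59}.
41

Use repeated squaring. Binary(9) = 1001. Walk through the bits of the exponent 9 left-to-right: at each bit after the leading one, square the running value, then multiply by 41 if the bit is 1 (always reducing mod 60):
  bit 1 = 1 (leading): start with 41.
  bit 2 = 0: square 41^2 = 1681 ≡ 1 (mod 60).
  bit 3 = 0: square 1^2 = 1 (mod 60).
  bit 4 = 1: square 1^2 = 1; bit is 1, so multiply 1·41 = 41 (mod 60).
Final value: 41^9 ≡ 41 (mod 60).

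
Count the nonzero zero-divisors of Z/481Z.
Z/481Z has 48 nonzero zero-divisors

In Z/481Z each nonzero element is either a unit (gcd with 481 is 1) or a zero-divisor (gcd > 1). The number of units is φ(481): factorise 481 = 13 · 37, so φ(481) = (13 − 1) · (37 − 1) = 12 · 36 = 432. The nonzero elements number 481 − 1 = 480. Hence the nonzero zero-divisors number 480 − 432 = 48.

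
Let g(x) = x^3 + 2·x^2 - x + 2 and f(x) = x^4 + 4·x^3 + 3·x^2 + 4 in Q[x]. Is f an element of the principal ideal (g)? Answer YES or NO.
YES

In Q[x] the ideal (g) consists of all multiples of g, so f ∈ (g) iff g | f, i.e. iff the remainder of f on division by g is 0. Divide f by g (g is monic, so eliminate the leading term of the running remainder at each step):
  leading term x^4: subtract (x)·g(x) = x^4 + 2·x^3 - x^2 + 2·x, leaving 2·x^3 + 4·x^2 - 2·x + 4
  leading term 2·x^3: subtract (2)·g(x) = 2·x^3 + 4·x^2 - 2·x + 4, leaving 0
The remainder is 0, so f(x) = g(x) · h(x) with h(x) = x + 2. Hence g | f, i.e. f ∈ (g).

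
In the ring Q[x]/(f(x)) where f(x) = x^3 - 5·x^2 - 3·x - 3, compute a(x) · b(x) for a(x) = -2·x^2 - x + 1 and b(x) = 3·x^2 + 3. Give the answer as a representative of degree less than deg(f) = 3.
a · b ≡ -186·x^2 - 120·x - 96 (mod f(x))

First multiply in Q[x] without reducing: a · b = -6·x^4 - 3·x^3 - 3·x^2 - 3·x + 3. Now divide by f(x) = x^3 - 5·x^2 - 3·x - 3, eliminating the leading term at each step:
  leading term -6·x^4: subtract (-6·x)·f(x) = -6·x^4 + 30·x^3 + 18·x^2 + 18·x, leaving -33·x^3 - 21·x^2 - 21·x + 3
  leading term -33·x^3: subtract (-33)·f(x) = -33·x^3 + 165·x^2 + 99·x + 99, leaving -186·x^2 - 120·x - 96
The degree is now < 3, so this is the remainder. Hence a · b ≡ -186·x^2 - 120·x - 96 in Q[x]/(f).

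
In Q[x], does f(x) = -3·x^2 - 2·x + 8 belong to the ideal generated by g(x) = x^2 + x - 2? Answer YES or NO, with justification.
In Q[x] the ideal (g) consists of all multiples of g, so f ∈ (g) iff g | f, i.e. iff the remainder of f on division by g is 0. Divide f by g (g is monic, so eliminate the leading term of the running remainder at each step):
  leading term -3·x^2: subtract (-3)·g(x) = -3·x^2 - 3·x + 6, leaving x + 2
The remainder r(x) = x + 2 ≠ 0 (and deg r < deg g), so g ∤ f, i.e. f ∉ (g).

Final answer: NO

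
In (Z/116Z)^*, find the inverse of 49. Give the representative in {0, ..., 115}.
49^(−1) ≡ 45 (mod 116)

Apply the extended Euclidean algorithm to (116, 49), tracking rows (r, s, t) with s·116 + t·49 = r. Each division r_prev = q·r_cur + r_new produces the new row as (previous row) − q·(current row):
  row A: (116, 1, 0)   [1·116 + 0·49 = 116]
  row B: (49, 0, 1)   [0·116 + 1·49 = 49]
  116 = 2·49 + 18   → row C = row A − 2·row B = (18, 1, −2)   [check: 1·116 − 2·49 = 18]
  49 = 2·18 + 13   → row D = row B − 2·row C = (13, −2, 5)   [check: −2·116 + 5·49 = 13]
  18 = 1·13 + 5   → row E = row C − 1·row D = (5, 3, −7)   [check: 3·116 − 7·49 = 5]
  13 = 2·5 + 3   → row F = row D − 2·row E = (3, −8, 19)   [check: −8·116 + 19·49 = 3]
  5 = 1·3 + 2   → row G = row E − 1·row F = (2, 11, −26)   [check: 11·116 − 26·49 = 2]
  3 = 1·2 + 1   → row H = row F − 1·row G = (1, −19, 45)   [check: −19·116 + 45·49 = 1]
  2 = 2·1 + 0   → remainder 0, stop. gcd = 1 (last nonzero row H).
The gcd is 1, so 49 is invertible mod 116. The last nonzero row gives −19·116 + 45·49 = 1, so t = 45. So 49^(−1) ≡ 45 (mod 116). Verify: 49 · 45 = 2205 ≡ 1 (mod 116). ✓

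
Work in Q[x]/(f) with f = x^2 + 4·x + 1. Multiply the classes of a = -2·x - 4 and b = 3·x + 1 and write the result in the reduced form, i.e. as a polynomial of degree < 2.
a · b ≡ 10·x + 2 (mod f(x))

First multiply in Q[x] without reducing: a · b = -6·x^2 - 14·x - 4. Now divide by f(x) = x^2 + 4·x + 1, eliminating the leading term at each step:
  leading term -6·x^2: subtract (-6)·f(x) = -6·x^2 - 24·x - 6, leaving 10·x + 2
The degree is now < 2, so this is the remainder. Hence a · b ≡ 10·x + 2 in Q[x]/(f).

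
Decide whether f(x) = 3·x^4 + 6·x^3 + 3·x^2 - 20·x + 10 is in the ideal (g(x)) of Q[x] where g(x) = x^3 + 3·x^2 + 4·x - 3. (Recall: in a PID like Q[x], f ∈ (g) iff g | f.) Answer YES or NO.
In Q[x] the ideal (g) consists of all multiples of g, so f ∈ (g) iff g | f, i.e. iff the remainder of f on division by g is 0. Divide f by g (g is monic, so eliminate the leading term of the running remainder at each step):
  leading term 3·x^4: subtract (3·x)·g(x) = 3·x^4 + 9·x^3 + 12·x^2 - 9·x, leaving -3·x^3 - 9·x^2 - 11·x + 10
  leading term -3·x^3: subtract (-3)·g(x) = -3·x^3 - 9·x^2 - 12·x + 9, leaving x + 1
The remainder r(x) = x + 1 ≠ 0 (and deg r < deg g), so g ∤ f, i.e. f ∉ (g).

Final answer: NO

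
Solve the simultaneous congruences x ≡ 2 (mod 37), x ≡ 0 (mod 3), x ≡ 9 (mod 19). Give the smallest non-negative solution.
The moduli 37, 3, 19 are pairwise coprime, so by the CRT there is a unique solution mod 37·3·19 = 2109.
Solve by successive substitution. Start with x ≡ 2 (mod 37).
  Combine with x ≡ 0 (mod 3): write x = 2 + 37·t and require 2 + 37·t ≡ 0 (mod 3), i.e. 37·t ≡ 0 − 2 ≡ 1 (mod 3). Since 37^(−1) ≡ 1 (mod 3) (37 ≡ 1 (mod 3)), t ≡ 1·1 ≡ 1 (mod 3). So x ≡ 2 + 37·1 = 39 (mod 111).
  Combine with x ≡ 9 (mod 19): write x = 39 + 111·t and require 39 + 111·t ≡ 9 (mod 19), i.e. 111·t ≡ 9 − 39 ≡ 8 (mod 19). Since 111^(−1) ≡ 6 (mod 19) (111 ≡ 16 (mod 19)), t ≡ 6·8 ≡ 10 (mod 19). So x ≡ 39 + 111·10 = 1149 (mod 2109).
Unique solution in [0, 2109): x = 1149.

Final answer: x ≡ 1149 (mod 2109); the representative in [0, 2109) is 1149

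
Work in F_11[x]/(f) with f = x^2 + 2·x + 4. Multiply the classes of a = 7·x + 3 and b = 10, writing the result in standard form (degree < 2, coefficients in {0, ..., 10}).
a · b ≡ 4·x + 8 (mod f(x))

Multiply as integer polynomials: a · b = 70·x + 30. Reducing coefficients mod 11: a · b ≡ 4·x + 8. This already has degree < 2, so no reduction by f is needed. Hence a · b ≡ 4·x + 8 in F_11[x]/(f).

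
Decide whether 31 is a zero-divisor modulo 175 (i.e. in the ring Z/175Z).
gcd(31, 175) = 1, so 31 is a unit in Z/175Z (it has a multiplicative inverse). A unit cannot be a zero-divisor: if 31·b ≡ 0 then multiplying both sides by 31^(−1) gives b ≡ 0. So 31 is not a zero-divisor.

Final answer: NO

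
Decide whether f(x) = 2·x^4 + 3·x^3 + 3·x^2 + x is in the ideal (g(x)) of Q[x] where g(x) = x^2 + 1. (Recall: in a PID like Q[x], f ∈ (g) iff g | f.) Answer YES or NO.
NO

In Q[x] the ideal (g) consists of all multiples of g, so f ∈ (g) iff g | f, i.e. iff the remainder of f on division by g is 0. Divide f by g (g is monic, so eliminate the leading term of the running remainder at each step):
  leading term 2·x^4: subtract (2·x^2)·g(x) = 2·x^4 + 2·x^2, leaving 3·x^3 + x^2 + x
  leading term 3·x^3: subtract (3·x)·g(x) = 3·x^3 + 3·x, leaving x^2 - 2·x
  leading term x^2: subtract (1)·g(x) = x^2 + 1, leaving -2·x - 1
The remainder r(x) = -2·x - 1 ≠ 0 (and deg r < deg g), so g ∤ f, i.e. f ∉ (g).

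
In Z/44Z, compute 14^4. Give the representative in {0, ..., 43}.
Use repeated squaring. Binary(4) = 100. Walk through the bits of the exponent 4 left-to-right: at each bit after the leading one, square the running value, then multiply by 14 if the bit is 1 (always reducing mod 44):
  bit 1 = 1 (leading): start with 14.
  bit 2 = 0: square 14^2 = 196 ≡ 20 (mod 44).
  bit 3 = 0: square 20^2 = 400 ≡ 4 (mod 44).
Final value: 14^4 ≡ 4 (mod 44).

Final answer: 4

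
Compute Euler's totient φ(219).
φ is multiplicative, with φ(p^e) = p^e − p^(e−1). Factorise 219 = 3 · 73. Then
  φ(219) = (3 − 1) · (73 − 1) = 2 · 72 = 144.

Final answer: φ(219) = 144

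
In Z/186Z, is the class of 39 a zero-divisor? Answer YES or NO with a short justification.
gcd(39, 186) = 3 > 1, so 39 is not a unit in Z/186Z. In Z/nZ every nonzero non-unit is a zero-divisor: explicitly, take b = 186/gcd = 62 ≠ 0 (mod 186); then 39·62 = 2418 = 13·186, i.e. 39·62 ≡ 0 (mod 186). So 39 is a zero-divisor.

Final answer: YES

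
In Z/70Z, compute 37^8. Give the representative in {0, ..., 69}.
11

Use repeated squaring. Binary(8) = 1000. Walk through the bits of the exponent 8 left-to-right: at each bit after the leading one, square the running value, then multiply by 37 if the bit is 1 (always reducing mod 70):
  bit 1 = 1 (leading): start with 37.
  bit 2 = 0: square 37^2 = 1369 ≡ 39 (mod 70).
  bit 3 = 0: square 39^2 = 1521 ≡ 51 (mod 70).
  bit 4 = 0: square 51^2 = 2601 ≡ 11 (mod 70).
Final value: 37^8 ≡ 11 (mod 70).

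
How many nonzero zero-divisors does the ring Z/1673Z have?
Z/1673Z has 244 nonzero zero-divisors

In Z/1673Z each nonzero element is either a unit (gcd with 1673 is 1) or a zero-divisor (gcd > 1). The number of units is φ(1673): factorise 1673 = 7 · 239, so φ(1673) = (7 − 1) · (239 − 1) = 6 · 238 = 1428. The nonzero elements number 1673 − 1 = 1672. Hence the nonzero zero-divisors number 1672 − 1428 = 244.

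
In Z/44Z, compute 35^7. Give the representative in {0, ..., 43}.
Use repeated squaring. Binary(7) = 111. Walk through the bits of the exponent 7 left-to-right: at each bit after the leading one, square the running value, then multiply by 35 if the bit is 1 (always reducing mod 44):
  bit 1 = 1 (leading): start with 35.
  bit 2 = 1: square 35^2 = 1225 ≡ 37; bit is 1, so multiply 37·35 = 1295 ≡ 19 (mod 44).
  bit 3 = 1: square 19^2 = 361 ≡ 9; bit is 1, so multiply 9·35 = 315 ≡ 7 (mod 44).
Final value: 35^7 ≡ 7 (mod 44).

Final answer: 7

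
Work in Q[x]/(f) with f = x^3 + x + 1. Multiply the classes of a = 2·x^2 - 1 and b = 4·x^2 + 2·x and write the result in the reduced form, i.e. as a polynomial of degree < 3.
First multiply in Q[x] without reducing: a · b = 8·x^4 + 4·x^3 - 4·x^2 - 2·x. Now divide by f(x) = x^3 + x + 1, eliminating the leading term at each step:
  leading term 8·x^4: subtract (8·x)·f(x) = 8·x^4 + 8·x^2 + 8·x, leaving 4·x^3 - 12·x^2 - 10·x
  leading term 4·x^3: subtract (4)·f(x) = 4·x^3 + 4·x + 4, leaving -12·x^2 - 14·x - 4
The degree is now < 3, so this is the remainder. Hence a · b ≡ -12·x^2 - 14·x - 4 in Q[x]/(f).

Final answer: a · b ≡ -12·x^2 - 14·x - 4 (mod f(x))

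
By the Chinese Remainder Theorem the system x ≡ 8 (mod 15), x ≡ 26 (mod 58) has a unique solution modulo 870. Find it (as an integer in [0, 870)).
x ≡ 548 (mod 870); the representative in [0, 870) is 548

The moduli 15, 58 are pairwise coprime, so by the CRT there is a unique solution mod 15·58 = 870.
Solve by successive substitution. Start with x ≡ 8 (mod 15).
  Combine with x ≡ 26 (mod 58): write x = 8 + 15·t and require 8 + 15·t ≡ 26 (mod 58), i.e. 15·t ≡ 26 − 8 ≡ 18 (mod 58). Since 15^(−1) ≡ 31 (mod 58), t ≡ 31·18 ≡ 36 (mod 58). So x ≡ 8 + 15·36 = 548 (mod 870).
Unique solution in [0, 870): x = 548.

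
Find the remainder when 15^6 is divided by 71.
24

Use repeated squaring. Binary(6) = 110. Walk through the bits of the exponent 6 left-to-right: at each bit after the leading one, square the running value, then multiply by 15 if the bit is 1 (always reducing mod 71):
  bit 1 = 1 (leading): start with 15.
  bit 2 = 1: square 15^2 = 225 ≡ 12; bit is 1, so multiply 12·15 = 180 ≡ 38 (mod 71).
  bit 3 = 0: square 38^2 = 1444 ≡ 24 (mod 71).
Final value: 15^6 ≡ 24 (mod 71).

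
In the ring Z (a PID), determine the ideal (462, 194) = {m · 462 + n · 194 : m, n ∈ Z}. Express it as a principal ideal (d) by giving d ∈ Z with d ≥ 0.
In the PID Z, (a, b) is generated by gcd(a, b). Compute gcd(462, 194) with the extended Euclidean algorithm, tracking rows (r, s, t) with s·462 + t·194 = r:
  row A: (462, 1, 0)   [1·462 + 0·194 = 462]
  row B: (194, 0, 1)   [0·462 + 1·194 = 194]
  462 = 2·194 + 74   → row C = row A − 2·row B = (74, 1, −2)   [check: 1·462 − 2·194 = 74]
  194 = 2·74 + 46   → row D = row B − 2·row C = (46, −2, 5)   [check: −2·462 + 5·194 = 46]
  74 = 1·46 + 28   → row E = row C − 1·row D = (28, 3, −7)   [check: 3·462 − 7·194 = 28]
  46 = 1·28 + 18   → row F = row D − 1·row E = (18, −5, 12)   [check: −5·462 + 12·194 = 18]
  28 = 1·18 + 10   → row G = row E − 1·row F = (10, 8, −19)   [check: 8·462 − 19·194 = 10]
  18 = 1·10 + 8   → row H = row F − 1·row G = (8, −13, 31)   [check: −13·462 + 31·194 = 8]
  10 = 1·8 + 2   → row I = row G − 1·row H = (2, 21, −50)   [check: 21·462 − 50·194 = 2]
  8 = 4·2 + 0   → remainder 0, stop. gcd = 2 (last nonzero row I).
So gcd(462, 194) = 2, with Bézout identity 21·462 − 50·194 = 2. Containment (⊇): the Bézout identity exhibits 2 as an element of (462, 194), giving (2) ⊆ (462, 194). Containment (⊆): since 2 | 462 and 2 | 194 (462 = 2·231, 194 = 2·97), every Z-linear combination of 462 and 194 is divisible by 2, so (462, 194) ⊆ (2). Therefore (462, 194) = (2), d = 2.

Final answer: (462, 194) = (2); d = 2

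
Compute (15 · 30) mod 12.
Reduce the factors first: 15 ≡ 3, 30 ≡ 6 (mod 12), so 15 · 30 ≡ 3 · 6 (mod 12). 3 · 6 = 18. Dividing by 12: 18 = 1·12 + 6. So (15 · 30) mod 12 = 6.

Final answer: 6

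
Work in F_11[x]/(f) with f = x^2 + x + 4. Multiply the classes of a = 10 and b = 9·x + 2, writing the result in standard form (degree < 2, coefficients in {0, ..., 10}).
Multiply as integer polynomials: a · b = 90·x + 20. Reducing coefficients mod 11: a · b ≡ 2·x + 9. This already has degree < 2, so no reduction by f is needed. Hence a · b ≡ 2·x + 9 in F_11[x]/(f).

Final answer: a · b ≡ 2·x + 9 (mod f(x))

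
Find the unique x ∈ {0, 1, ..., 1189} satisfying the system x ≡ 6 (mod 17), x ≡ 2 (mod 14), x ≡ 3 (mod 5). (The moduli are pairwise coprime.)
x ≡ 618 (mod 1190); the representative in [0, 1190) is 618

The moduli 17, 14, 5 are pairwise coprime, so by the CRT there is a unique solution mod 17·14·5 = 1190.
Solve by successive substitution. Start with x ≡ 6 (mod 17).
  Combine with x ≡ 2 (mod 14): write x = 6 + 17·t and require 6 + 17·t ≡ 2 (mod 14), i.e. 17·t ≡ 2 − 6 ≡ 10 (mod 14). Since 17^(−1) ≡ 5 (mod 14) (17 ≡ 3 (mod 14)), t ≡ 5·10 ≡ 8 (mod 14). So x ≡ 6 + 17·8 = 142 (mod 238).
  Combine with x ≡ 3 (mod 5): write x = 142 + 238·t and require 142 + 238·t ≡ 3 (mod 5), i.e. 238·t ≡ 3 − 142 ≡ 1 (mod 5). Since 238^(−1) ≡ 2 (mod 5) (238 ≡ 3 (mod 5)), t ≡ 2·1 ≡ 2 (mod 5). So x ≡ 142 + 238·2 = 618 (mod 1190).
Unique solution in [0, 1190): x = 618.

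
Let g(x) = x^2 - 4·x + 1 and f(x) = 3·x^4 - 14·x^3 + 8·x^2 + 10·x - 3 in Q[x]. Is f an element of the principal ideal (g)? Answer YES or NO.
YES

In Q[x] the ideal (g) consists of all multiples of g, so f ∈ (g) iff g | f, i.e. iff the remainder of f on division by g is 0. Divide f by g (g is monic, so eliminate the leading term of the running remainder at each step):
  leading term 3·x^4: subtract (3·x^2)·g(x) = 3·x^4 - 12·x^3 + 3·x^2, leaving -2·x^3 + 5·x^2 + 10·x - 3
  leading term -2·x^3: subtract (-2·x)·g(x) = -2·x^3 + 8·x^2 - 2·x, leaving -3·x^2 + 12·x - 3
  leading term -3·x^2: subtract (-3)·g(x) = -3·x^2 + 12·x - 3, leaving 0
The remainder is 0, so f(x) = g(x) · h(x) with h(x) = 3·x^2 - 2·x - 3. Hence g | f, i.e. f ∈ (g).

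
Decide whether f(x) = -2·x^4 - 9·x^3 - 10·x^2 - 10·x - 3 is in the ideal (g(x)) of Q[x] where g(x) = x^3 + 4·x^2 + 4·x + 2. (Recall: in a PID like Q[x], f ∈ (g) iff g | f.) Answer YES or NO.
In Q[x] the ideal (g) consists of all multiples of g, so f ∈ (g) iff g | f, i.e. iff the remainder of f on division by g is 0. Divide f by g (g is monic, so eliminate the leading term of the running remainder at each step):
  leading term -2·x^4: subtract (-2·x)·g(x) = -2·x^4 - 8·x^3 - 8·x^2 - 4·x, leaving -x^3 - 2·x^2 - 6·x - 3
  leading term -x^3: subtract (-1)·g(x) = -x^3 - 4·x^2 - 4·x - 2, leaving 2·x^2 - 2·x - 1
The remainder r(x) = 2·x^2 - 2·x - 1 ≠ 0 (and deg r < deg g), so g ∤ f, i.e. f ∉ (g).

Final answer: NO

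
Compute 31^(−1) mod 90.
31^(−1) ≡ 61 (mod 90)

Apply the extended Euclidean algorithm to (90, 31), tracking rows (r, s, t) with s·90 + t·31 = r. Each division r_prev = q·r_cur + r_new produces the new row as (previous row) − q·(current row):
  row A: (90, 1, 0)   [1·90 + 0·31 = 90]
  row B: (31, 0, 1)   [0·90 + 1·31 = 31]
  90 = 2·31 + 28   → row C = row A − 2·row B = (28, 1, −2)   [check: 1·90 − 2·31 = 28]
  31 = 1·28 + 3   → row D = row B − 1·row C = (3, −1, 3)   [check: −1·90 + 3·31 = 3]
  28 = 9·3 + 1   → row E = row C − 9·row D = (1, 10, −29)   [check: 10·90 − 29·31 = 1]
  3 = 3·1 + 0   → remainder 0, stop. gcd = 1 (last nonzero row E).
The gcd is 1, so 31 is invertible mod 90. The last nonzero row gives 10·90 − 29·31 = 1, so t = −29. So 31^(−1) ≡ −29 ≡ 61 (mod 90). Verify: 31 · 61 = 1891 ≡ 1 (mod 90). ✓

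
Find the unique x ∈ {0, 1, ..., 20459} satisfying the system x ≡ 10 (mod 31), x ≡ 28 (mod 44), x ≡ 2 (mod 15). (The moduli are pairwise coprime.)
x ≡ 13712 (mod 20460); the representative in [0, 20460) is 13712

The moduli 31, 44, 15 are pairwise coprime, so by the CRT there is a unique solution mod 31·44·15 = 20460.
Solve by successive substitution. Start with x ≡ 10 (mod 31).
  Combine with x ≡ 28 (mod 44): write x = 10 + 31·t and require 10 + 31·t ≡ 28 (mod 44), i.e. 31·t ≡ 28 − 10 ≡ 18 (mod 44). Since 31^(−1) ≡ 27 (mod 44), t ≡ 27·18 ≡ 2 (mod 44). So x ≡ 10 + 31·2 = 72 (mod 1364).
  Combine with x ≡ 2 (mod 15): write x = 72 + 1364·t and require 72 + 1364·t ≡ 2 (mod 15), i.e. 1364·t ≡ 2 − 72 ≡ 5 (mod 15). Since 1364^(−1) ≡ 14 (mod 15) (1364 ≡ 14 (mod 15)), t ≡ 14·5 ≡ 10 (mod 15). So x ≡ 72 + 1364·10 = 13712 (mod 20460).
Unique solution in [0, 20460): x = 13712.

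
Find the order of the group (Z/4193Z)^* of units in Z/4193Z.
|(Z/4193Z)^*| = 3588

(Z/4193Z)^* consists of the classes a with gcd(a, 4193) = 1, so its order is φ(4193). φ is multiplicative, with φ(p^e) = p^e − p^(e−1). Factorise 4193 = 7 · 599. Then
  φ(4193) = (7 − 1) · (599 − 1) = 6 · 598 = 3588.
Thus |(Z/4193Z)^*| = 3588.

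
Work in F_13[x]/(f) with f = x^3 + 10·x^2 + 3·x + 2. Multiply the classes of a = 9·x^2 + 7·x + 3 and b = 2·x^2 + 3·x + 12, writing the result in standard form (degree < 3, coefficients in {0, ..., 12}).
Multiply as integer polynomials: a · b = 18·x^4 + 41·x^3 + 135·x^2 + 93·x + 36. Reducing coefficients mod 13: a · b ≡ 5·x^4 + 2·x^3 + 5·x^2 + 2·x + 10. Now divide by f(x) = x^3 + 10·x^2 + 3·x + 2 in F_13[x], eliminating the leading term at each step:
  leading term 5·x^4: subtract (5·x)·f(x) = 5·x^4 + 11·x^3 + 2·x^2 + 10·x, leaving 4·x^3 + 3·x^2 + 5·x + 10 (coefficients mod 13)
  leading term 4·x^3: subtract (4)·f(x) = 4·x^3 + x^2 + 12·x + 8, leaving 2·x^2 + 6·x + 2 (coefficients mod 13)
The degree is now < 3, so this is the remainder. Hence a · b ≡ 2·x^2 + 6·x + 2 in F_13[x]/(f).

Final answer: a · b ≡ 2·x^2 + 6·x + 2 (mod f(x))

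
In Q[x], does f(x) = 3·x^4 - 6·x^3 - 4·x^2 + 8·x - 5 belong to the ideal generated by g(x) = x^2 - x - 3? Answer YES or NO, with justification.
In Q[x] the ideal (g) consists of all multiples of g, so f ∈ (g) iff g | f, i.e. iff the remainder of f on division by g is 0. Divide f by g (g is monic, so eliminate the leading term of the running remainder at each step):
  leading term 3·x^4: subtract (3·x^2)·g(x) = 3·x^4 - 3·x^3 - 9·x^2, leaving -3·x^3 + 5·x^2 + 8·x - 5
  leading term -3·x^3: subtract (-3·x)·g(x) = -3·x^3 + 3·x^2 + 9·x, leaving 2·x^2 - x - 5
  leading term 2·x^2: subtract (2)·g(x) = 2·x^2 - 2·x - 6, leaving x + 1
The remainder r(x) = x + 1 ≠ 0 (and deg r < deg g), so g ∤ f, i.e. f ∉ (g).

Final answer: NO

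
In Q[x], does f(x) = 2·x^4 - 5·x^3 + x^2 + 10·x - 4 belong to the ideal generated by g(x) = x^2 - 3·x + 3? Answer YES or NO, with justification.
NO

In Q[x] the ideal (g) consists of all multiples of g, so f ∈ (g) iff g | f, i.e. iff the remainder of f on division by g is 0. Divide f by g (g is monic, so eliminate the leading term of the running remainder at each step):
  leading term 2·x^4: subtract (2·x^2)·g(x) = 2·x^4 - 6·x^3 + 6·x^2, leaving x^3 - 5·x^2 + 10·x - 4
  leading term x^3: subtract (x)·g(x) = x^3 - 3·x^2 + 3·x, leaving -2·x^2 + 7·x - 4
  leading term -2·x^2: subtract (-2)·g(x) = -2·x^2 + 6·x - 6, leaving x + 2
The remainder r(x) = x + 2 ≠ 0 (and deg r < deg g), so g ∤ f, i.e. f ∉ (g).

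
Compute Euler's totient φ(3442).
φ is multiplicative, with φ(p^e) = p^e − p^(e−1). Factorise 3442 = 2 · 1721. Then
  φ(3442) = (2 − 1) · (1721 − 1) = 1 · 1720 = 1720.

Final answer: φ(3442) = 1720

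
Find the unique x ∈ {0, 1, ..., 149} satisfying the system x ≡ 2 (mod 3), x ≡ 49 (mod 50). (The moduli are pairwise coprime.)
The moduli 3, 50 are pairwise coprime, so by the CRT there is a unique solution mod 3·50 = 150.
Solve by successive substitution. Start with x ≡ 2 (mod 3).
  Combine with x ≡ 49 (mod 50): write x = 2 + 3·t and require 2 + 3·t ≡ 49 (mod 50), i.e. 3·t ≡ 49 − 2 ≡ 47 (mod 50). Since 3^(−1) ≡ 17 (mod 50), t ≡ 17·47 ≡ 49 (mod 50). So x ≡ 2 + 3·49 = 149 (mod 150).
Unique solution in [0, 150): x = 149.

Final answer: x ≡ 149 (mod 150); the representative in [0, 150) is 149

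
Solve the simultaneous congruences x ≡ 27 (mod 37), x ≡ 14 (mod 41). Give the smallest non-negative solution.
x ≡ 1285 (mod 1517); the representative in [0, 1517) is 1285

The moduli 37, 41 are pairwise coprime, so by the CRT there is a unique solution mod 37·41 = 1517.
Solve by successive substitution. Start with x ≡ 27 (mod 37).
  Combine with x ≡ 14 (mod 41): write x = 27 + 37·t and require 27 + 37·t ≡ 14 (mod 41), i.e. 37·t ≡ 14 − 27 ≡ 28 (mod 41). Since 37^(−1) ≡ 10 (mod 41), t ≡ 10·28 ≡ 34 (mod 41). So x ≡ 27 + 37·34 = 1285 (mod 1517).
Unique solution in [0, 1517): x = 1285.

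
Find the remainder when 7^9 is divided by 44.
Use repeated squaring. Binary(9) = 1001. Walk through the bits of the exponent 9 left-to-right: at each bit after the leading one, square the running value, then multiply by 7 if the bit is 1 (always reducing mod 44):
  bit 1 = 1 (leading): start with 7.
  bit 2 = 0: square 7^2 = 49 ≡ 5 (mod 44).
  bit 3 = 0: square 5^2 = 25 (mod 44).
  bit 4 = 1: square 25^2 = 625 ≡ 9; bit is 1, so multiply 9·7 = 63 ≡ 19 (mod 44).
Final value: 7^9 ≡ 19 (mod 44).

Final answer: 19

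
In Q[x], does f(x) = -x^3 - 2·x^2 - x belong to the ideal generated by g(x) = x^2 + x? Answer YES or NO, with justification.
YES

In Q[x] the ideal (g) consists of all multiples of g, so f ∈ (g) iff g | f, i.e. iff the remainder of f on division by g is 0. Divide f by g (g is monic, so eliminate the leading term of the running remainder at each step):
  leading term -x^3: subtract (-x)·g(x) = -x^3 - x^2, leaving -x^2 - x
  leading term -x^2: subtract (-1)·g(x) = -x^2 - x, leaving 0
The remainder is 0, so f(x) = g(x) · h(x) with h(x) = -x - 1. Hence g | f, i.e. f ∈ (g).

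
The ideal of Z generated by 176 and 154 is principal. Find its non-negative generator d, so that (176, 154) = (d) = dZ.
In the PID Z, (a, b) is generated by gcd(a, b). Compute gcd(176, 154) with the extended Euclidean algorithm, tracking rows (r, s, t) with s·176 + t·154 = r:
  row A: (176, 1, 0)   [1·176 + 0·154 = 176]
  row B: (154, 0, 1)   [0·176 + 1·154 = 154]
  176 = 1·154 + 22   → row C = row A − 1·row B = (22, 1, −1)   [check: 1·176 − 1·154 = 22]
  154 = 7·22 + 0   → remainder 0, stop. gcd = 22 (last nonzero row C).
So gcd(176, 154) = 22, with Bézout identity 1·176 − 1·154 = 22. Containment (⊇): the Bézout identity exhibits 22 as an element of (176, 154), giving (22) ⊆ (176, 154). Containment (⊆): since 22 | 176 and 22 | 154 (176 = 22·8, 154 = 22·7), every Z-linear combination of 176 and 154 is divisible by 22, so (176, 154) ⊆ (22). Therefore (176, 154) = (22), d = 22.

Final answer: (176, 154) = (22); d = 22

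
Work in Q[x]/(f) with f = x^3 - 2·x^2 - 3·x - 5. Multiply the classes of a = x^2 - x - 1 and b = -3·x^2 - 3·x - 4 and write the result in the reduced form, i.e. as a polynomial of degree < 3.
First multiply in Q[x] without reducing: a · b = -3·x^4 + 2·x^2 + 7·x + 4. Now divide by f(x) = x^3 - 2·x^2 - 3·x - 5, eliminating the leading term at each step:
  leading term -3·x^4: subtract (-3·x)·f(x) = -3·x^4 + 6·x^3 + 9·x^2 + 15·x, leaving -6·x^3 - 7·x^2 - 8·x + 4
  leading term -6·x^3: subtract (-6)·f(x) = -6·x^3 + 12·x^2 + 18·x + 30, leaving -19·x^2 - 26·x - 26
The degree is now < 3, so this is the remainder. Hence a · b ≡ -19·x^2 - 26·x - 26 in Q[x]/(f).

Final answer: a · b ≡ -19·x^2 - 26·x - 26 (mod f(x))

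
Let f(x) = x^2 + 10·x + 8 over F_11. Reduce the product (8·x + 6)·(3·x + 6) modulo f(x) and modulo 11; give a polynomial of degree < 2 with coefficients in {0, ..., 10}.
a · b ≡ 2·x + 9 (mod f(x))

Multiply as integer polynomials: a · b = 24·x^2 + 66·x + 36. Reducing coefficients mod 11: a · b ≡ 2·x^2 + 3. Now divide by f(x) = x^2 + 10·x + 8 in F_11[x], eliminating the leading term at each step:
  leading term 2·x^2: subtract (2)·f(x) = 2·x^2 + 9·x + 5, leaving 2·x + 9 (coefficients mod 11)
The degree is now < 2, so this is the remainder. Hence a · b ≡ 2·x + 9 in F_11[x]/(f).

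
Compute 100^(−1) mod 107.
100^(−1) ≡ 61 (mod 107)

Apply the extended Euclidean algorithm to (107, 100), tracking rows (r, s, t) with s·107 + t·100 = r. Each division r_prev = q·r_cur + r_new produces the new row as (previous row) − q·(current row):
  row A: (107, 1, 0)   [1·107 + 0·100 = 107]
  row B: (100, 0, 1)   [0·107 + 1·100 = 100]
  107 = 1·100 + 7   → row C = row A − 1·row B = (7, 1, −1)   [check: 1·107 − 1·100 = 7]
  100 = 14·7 + 2   → row D = row B − 14·row C = (2, −14, 15)   [check: −14·107 + 15·100 = 2]
  7 = 3·2 + 1   → row E = row C − 3·row D = (1, 43, −46)   [check: 43·107 − 46·100 = 1]
  2 = 2·1 + 0   → remainder 0, stop. gcd = 1 (last nonzero row E).
The gcd is 1, so 100 is invertible mod 107. The last nonzero row gives 43·107 − 46·100 = 1, so t = −46. So 100^(−1) ≡ −46 ≡ 61 (mod 107). Verify: 100 · 61 = 6100 ≡ 1 (mod 107). ✓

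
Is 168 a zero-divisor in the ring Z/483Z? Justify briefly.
gcd(168, 483) = 21 > 1, so 168 is not a unit in Z/483Z. In Z/nZ every nonzero non-unit is a zero-divisor: explicitly, take b = 483/gcd = 23 ≠ 0 (mod 483); then 168·23 = 3864 = 8·483, i.e. 168·23 ≡ 0 (mod 483). So 168 is a zero-divisor.

Final answer: YES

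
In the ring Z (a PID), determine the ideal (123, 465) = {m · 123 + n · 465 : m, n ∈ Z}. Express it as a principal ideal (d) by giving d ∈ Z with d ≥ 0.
In the PID Z, (a, b) is generated by gcd(a, b). Compute gcd(465, 123) with the extended Euclidean algorithm, tracking rows (r, s, t) with s·465 + t·123 = r:
  row A: (465, 1, 0)   [1·465 + 0·123 = 465]
  row B: (123, 0, 1)   [0·465 + 1·123 = 123]
  465 = 3·123 + 96   → row C = row A − 3·row B = (96, 1, −3)   [check: 1·465 − 3·123 = 96]
  123 = 1·96 + 27   → row D = row B − 1·row C = (27, −1, 4)   [check: −1·465 + 4·123 = 27]
  96 = 3·27 + 15   → row E = row C − 3·row D = (15, 4, −15)   [check: 4·465 − 15·123 = 15]
  27 = 1·15 + 12   → row F = row D − 1·row E = (12, −5, 19)   [check: −5·465 + 19·123 = 12]
  15 = 1·12 + 3   → row G = row E − 1·row F = (3, 9, −34)   [check: 9·465 − 34·123 = 3]
  12 = 4·3 + 0   → remainder 0, stop. gcd = 3 (last nonzero row G).
So gcd(123, 465) = 3, with Bézout identity 9·465 − 34·123 = 3. Containment (⊇): the Bézout identity exhibits 3 as an element of (123, 465), giving (3) ⊆ (123, 465). Containment (⊆): since 3 | 123 and 3 | 465 (123 = 3·41, 465 = 3·155), every Z-linear combination of 123 and 465 is divisible by 3, so (123, 465) ⊆ (3). Therefore (123, 465) = (3), d = 3.

Final answer: (123, 465) = (3); d = 3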